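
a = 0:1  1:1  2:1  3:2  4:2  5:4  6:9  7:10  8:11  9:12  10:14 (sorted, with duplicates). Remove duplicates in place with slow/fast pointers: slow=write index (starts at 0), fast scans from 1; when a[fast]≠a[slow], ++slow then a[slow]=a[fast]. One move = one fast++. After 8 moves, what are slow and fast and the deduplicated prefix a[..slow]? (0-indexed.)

slow=0 fast=1: a[fast]=1=a[slow] dup, fast++
slow=0 fast=2: a[fast]=1=a[slow] dup, fast++
slow=0 fast=3: a[fast]=2≠a[slow]=1 write a[1]=2, slow++,fast++
slow=1 fast=4: a[fast]=2=a[slow] dup, fast++
slow=1 fast=5: a[fast]=4≠a[slow]=2 write a[2]=4, slow++,fast++
slow=2 fast=6: a[fast]=9≠a[slow]=4 write a[3]=9, slow++,fast++
slow=3 fast=7: a[fast]=10≠a[slow]=9 write a[4]=10, slow++,fast++
slow=4 fast=8: a[fast]=11≠a[slow]=10 write a[5]=11, slow++,fast++

slow=5, fast=9, prefix=[1, 2, 4, 9, 10, 11]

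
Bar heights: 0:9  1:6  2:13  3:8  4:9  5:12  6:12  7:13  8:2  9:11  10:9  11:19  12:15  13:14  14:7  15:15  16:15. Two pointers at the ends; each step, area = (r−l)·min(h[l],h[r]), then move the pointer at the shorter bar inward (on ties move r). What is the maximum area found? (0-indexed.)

max area = 182

l=0 r=16: min(9,15)*16=144 best=144 *, l++
l=1 r=16: min(6,15)*15=90 best=144, l++
l=2 r=16: min(13,15)*14=182 best=182 *, l++
l=3 r=16: min(8,15)*13=104 best=182, l++
l=4 r=16: min(9,15)*12=108 best=182, l++
l=5 r=16: min(12,15)*11=132 best=182, l++
l=6 r=16: min(12,15)*10=120 best=182, l++
l=7 r=16: min(13,15)*9=117 best=182, l++
l=8 r=16: min(2,15)*8=16 best=182, l++
l=9 r=16: min(11,15)*7=77 best=182, l++
l=10 r=16: min(9,15)*6=54 best=182, l++
l=11 r=16: min(19,15)*5=75 best=182, r--
l=11 r=15: min(19,15)*4=60 best=182, r--
l=11 r=14: min(19,7)*3=21 best=182, r--
l=11 r=13: min(19,14)*2=28 best=182, r--
l=11 r=12: min(19,15)*1=15 best=182, r--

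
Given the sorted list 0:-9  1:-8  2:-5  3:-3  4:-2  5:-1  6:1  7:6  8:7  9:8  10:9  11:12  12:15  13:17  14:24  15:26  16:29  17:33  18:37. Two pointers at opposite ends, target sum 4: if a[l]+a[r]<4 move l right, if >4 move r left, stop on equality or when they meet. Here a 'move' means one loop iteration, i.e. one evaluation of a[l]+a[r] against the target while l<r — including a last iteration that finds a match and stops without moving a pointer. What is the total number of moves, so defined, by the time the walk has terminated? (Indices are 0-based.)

[0,18] -9+37=28 >4 → r--
[0,17] -9+33=24 >4 → r--
[0,16] -9+29=20 >4 → r--
[0,15] -9+26=17 >4 → r--
[0,14] -9+24=15 >4 → r--
[0,13] -9+17=8 >4 → r--
[0,12] -9+15=6 >4 → r--
[0,11] -9+12=3 <4 → l++
[1,11] -8+12=4 → found

9 moves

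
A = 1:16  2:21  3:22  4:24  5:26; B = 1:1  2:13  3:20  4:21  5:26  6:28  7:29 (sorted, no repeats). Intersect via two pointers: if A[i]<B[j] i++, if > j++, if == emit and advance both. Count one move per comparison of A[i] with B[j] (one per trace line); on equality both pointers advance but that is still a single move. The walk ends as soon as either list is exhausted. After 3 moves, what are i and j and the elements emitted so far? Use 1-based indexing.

i=2, j=3, emitted=[]

i=1 j=1: 16>1, j++
i=1 j=2: 16>13, j++
i=1 j=3: 16<20, i++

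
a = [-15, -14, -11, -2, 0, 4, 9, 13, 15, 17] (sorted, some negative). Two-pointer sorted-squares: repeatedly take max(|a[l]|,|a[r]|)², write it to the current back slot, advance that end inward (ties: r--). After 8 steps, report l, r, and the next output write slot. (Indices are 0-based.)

l=3, r=4, next write slot=1

[0,9] |-15|<=|17| out[9]=289 → r--
[0,8] |-15|<=|15| out[8]=225 → r--
[0,7] |-15|>|13| out[7]=225 → l++
[1,7] |-14|>|13| out[6]=196 → l++
[2,7] |-11|<=|13| out[5]=169 → r--
[2,6] |-11|>|9| out[4]=121 → l++
[3,6] |-2|<=|9| out[3]=81 → r--
[3,5] |-2|<=|4| out[2]=16 → r--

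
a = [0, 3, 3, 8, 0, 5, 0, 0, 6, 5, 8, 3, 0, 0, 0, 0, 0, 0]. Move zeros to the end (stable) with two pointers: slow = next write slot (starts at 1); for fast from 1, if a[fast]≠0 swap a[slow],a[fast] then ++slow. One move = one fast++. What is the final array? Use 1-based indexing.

[3, 3, 8, 5, 6, 5, 8, 3, 0, 0, 0, 0, 0, 0, 0, 0, 0, 0]

(s=1,f=1) a[fast]=0 → fast++
(s=1,f=2) a[fast]=3≠0 swap→a[1]=3 → slow++,fast++
(s=2,f=3) a[fast]=3≠0 swap→a[2]=3 → slow++,fast++
(s=3,f=4) a[fast]=8≠0 swap→a[3]=8 → slow++,fast++
(s=4,f=5) a[fast]=0 → fast++
(s=4,f=6) a[fast]=5≠0 swap→a[4]=5 → slow++,fast++
(s=5,f=7) a[fast]=0 → fast++
(s=5,f=8) a[fast]=0 → fast++
(s=5,f=9) a[fast]=6≠0 swap→a[5]=6 → slow++,fast++
(s=6,f=10) a[fast]=5≠0 swap→a[6]=5 → slow++,fast++
(s=7,f=11) a[fast]=8≠0 swap→a[7]=8 → slow++,fast++
(s=8,f=12) a[fast]=3≠0 swap→a[8]=3 → slow++,fast++
(s=9,f=13) a[fast]=0 → fast++
(s=9,f=14) a[fast]=0 → fast++
(s=9,f=15) a[fast]=0 → fast++
(s=9,f=16) a[fast]=0 → fast++
(s=9,f=17) a[fast]=0 → fast++
(s=9,f=18) a[fast]=0 → fast++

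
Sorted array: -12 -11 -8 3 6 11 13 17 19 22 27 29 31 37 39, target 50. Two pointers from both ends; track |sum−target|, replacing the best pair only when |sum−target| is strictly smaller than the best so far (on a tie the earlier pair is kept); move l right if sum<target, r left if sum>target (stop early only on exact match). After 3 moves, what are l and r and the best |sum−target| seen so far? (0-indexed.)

l=0 r=14: -12+39=27 d=23 *, l++
l=1 r=14: -11+39=28 d=22 *, l++
l=2 r=14: -8+39=31 d=19 *, l++

l=3, r=14, best |Δ|=19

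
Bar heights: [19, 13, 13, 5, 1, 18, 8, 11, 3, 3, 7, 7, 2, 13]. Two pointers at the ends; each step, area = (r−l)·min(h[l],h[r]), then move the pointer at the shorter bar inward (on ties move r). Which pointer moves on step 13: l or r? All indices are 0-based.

l=0 r=13: min(19,13)*13=169 best=169 *, r--
l=0 r=12: min(19,2)*12=24 best=169, r--
l=0 r=11: min(19,7)*11=77 best=169, r--
l=0 r=10: min(19,7)*10=70 best=169, r--
l=0 r=9: min(19,3)*9=27 best=169, r--
l=0 r=8: min(19,3)*8=24 best=169, r--
l=0 r=7: min(19,11)*7=77 best=169, r--
l=0 r=6: min(19,8)*6=48 best=169, r--
l=0 r=5: min(19,18)*5=90 best=169, r--
l=0 r=4: min(19,1)*4=4 best=169, r--
l=0 r=3: min(19,5)*3=15 best=169, r--
l=0 r=2: min(19,13)*2=26 best=169, r--
l=0 r=1: min(19,13)*1=13 best=169, r--

r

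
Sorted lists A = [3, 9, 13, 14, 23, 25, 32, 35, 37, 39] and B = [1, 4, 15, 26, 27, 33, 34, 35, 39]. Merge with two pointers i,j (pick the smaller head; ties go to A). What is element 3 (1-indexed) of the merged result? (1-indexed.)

i=1 j=1: A[i]=3>B[j]=1 take 1, j++
i=1 j=2: A[i]=3<=B[j]=4 take 3, i++
i=2 j=2: A[i]=9>B[j]=4 take 4, j++
i=2 j=3: A[i]=9<=B[j]=15 take 9, i++
i=3 j=3: A[i]=13<=B[j]=15 take 13, i++
i=4 j=3: A[i]=14<=B[j]=15 take 14, i++
i=5 j=3: A[i]=23>B[j]=15 take 15, j++
i=5 j=4: A[i]=23<=B[j]=26 take 23, i++
i=6 j=4: A[i]=25<=B[j]=26 take 25, i++
i=7 j=4: A[i]=32>B[j]=26 take 26, j++
i=7 j=5: A[i]=32>B[j]=27 take 27, j++
i=7 j=6: A[i]=32<=B[j]=33 take 32, i++
i=8 j=6: A[i]=35>B[j]=33 take 33, j++
i=8 j=7: A[i]=35>B[j]=34 take 34, j++
i=8 j=8: A[i]=35<=B[j]=35 take 35, i++
i=9 j=8: A[i]=37>B[j]=35 take 35, j++
i=9 j=9: A[i]=37<=B[j]=39 take 37, i++
i=10 j=9: A[i]=39<=B[j]=39 take 39, i++
i=11 j=9: A done, take B[j]=39, j++

merged[3] = 4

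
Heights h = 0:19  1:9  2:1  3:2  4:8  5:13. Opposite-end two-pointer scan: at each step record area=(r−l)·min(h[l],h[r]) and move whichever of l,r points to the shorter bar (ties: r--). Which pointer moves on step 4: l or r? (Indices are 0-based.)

r

l=0 r=5: min(19,13)*5=65 best=65 *, r--
l=0 r=4: min(19,8)*4=32 best=65, r--
l=0 r=3: min(19,2)*3=6 best=65, r--
l=0 r=2: min(19,1)*2=2 best=65, r--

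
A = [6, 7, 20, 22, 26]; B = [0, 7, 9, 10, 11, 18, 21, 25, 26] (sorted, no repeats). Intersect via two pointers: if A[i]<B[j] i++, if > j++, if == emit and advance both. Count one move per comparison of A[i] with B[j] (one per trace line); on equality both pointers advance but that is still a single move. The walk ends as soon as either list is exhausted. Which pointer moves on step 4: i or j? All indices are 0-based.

[i=0,j=0] 6>0 → j++
[i=0,j=1] 6<7 → i++
[i=1,j=1] 7==7 emit → i++,j++
[i=2,j=2] 20>9 → j++

j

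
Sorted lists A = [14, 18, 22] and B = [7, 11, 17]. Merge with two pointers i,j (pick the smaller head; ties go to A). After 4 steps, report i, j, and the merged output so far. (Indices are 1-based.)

i=1 j=1: A[i]=14>B[j]=7 take 7, j++
i=1 j=2: A[i]=14>B[j]=11 take 11, j++
i=1 j=3: A[i]=14<=B[j]=17 take 14, i++
i=2 j=3: A[i]=18>B[j]=17 take 17, j++

i=2, j=4, merged so far=[7, 11, 14, 17]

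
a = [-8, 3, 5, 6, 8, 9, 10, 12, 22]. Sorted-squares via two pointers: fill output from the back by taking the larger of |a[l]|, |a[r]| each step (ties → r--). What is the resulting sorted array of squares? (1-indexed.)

[9, 25, 36, 64, 64, 81, 100, 144, 484]

l=1 r=9: |-8|<=|22| out[9]=484, r--
l=1 r=8: |-8|<=|12| out[8]=144, r--
l=1 r=7: |-8|<=|10| out[7]=100, r--
l=1 r=6: |-8|<=|9| out[6]=81, r--
l=1 r=5: |-8|<=|8| out[5]=64, r--
l=1 r=4: |-8|>|6| out[4]=64, l++
l=2 r=4: |3|<=|6| out[3]=36, r--
l=2 r=3: |3|<=|5| out[2]=25, r--
l=2 r=2: |3|<=|3| out[1]=9, r--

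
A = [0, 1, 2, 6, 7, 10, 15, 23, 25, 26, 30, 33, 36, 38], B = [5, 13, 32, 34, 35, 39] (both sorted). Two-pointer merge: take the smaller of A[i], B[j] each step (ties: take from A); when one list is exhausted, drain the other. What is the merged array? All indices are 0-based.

i=0 j=0: A[i]=0<=B[j]=5 take 0, i++
i=1 j=0: A[i]=1<=B[j]=5 take 1, i++
i=2 j=0: A[i]=2<=B[j]=5 take 2, i++
i=3 j=0: A[i]=6>B[j]=5 take 5, j++
i=3 j=1: A[i]=6<=B[j]=13 take 6, i++
i=4 j=1: A[i]=7<=B[j]=13 take 7, i++
i=5 j=1: A[i]=10<=B[j]=13 take 10, i++
i=6 j=1: A[i]=15>B[j]=13 take 13, j++
i=6 j=2: A[i]=15<=B[j]=32 take 15, i++
i=7 j=2: A[i]=23<=B[j]=32 take 23, i++
i=8 j=2: A[i]=25<=B[j]=32 take 25, i++
i=9 j=2: A[i]=26<=B[j]=32 take 26, i++
i=10 j=2: A[i]=30<=B[j]=32 take 30, i++
i=11 j=2: A[i]=33>B[j]=32 take 32, j++
i=11 j=3: A[i]=33<=B[j]=34 take 33, i++
i=12 j=3: A[i]=36>B[j]=34 take 34, j++
i=12 j=4: A[i]=36>B[j]=35 take 35, j++
i=12 j=5: A[i]=36<=B[j]=39 take 36, i++
i=13 j=5: A[i]=38<=B[j]=39 take 38, i++
i=14 j=5: A done, take B[j]=39, j++

[0, 1, 2, 5, 6, 7, 10, 13, 15, 23, 25, 26, 30, 32, 33, 34, 35, 36, 38, 39]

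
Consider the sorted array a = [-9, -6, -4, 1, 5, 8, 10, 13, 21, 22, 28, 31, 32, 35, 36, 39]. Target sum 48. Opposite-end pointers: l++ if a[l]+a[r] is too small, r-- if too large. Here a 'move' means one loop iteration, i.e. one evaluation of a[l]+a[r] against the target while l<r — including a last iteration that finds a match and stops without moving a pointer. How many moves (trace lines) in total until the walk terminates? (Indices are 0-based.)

10 moves

[0,15] -9+39=30 <48 → l++
[1,15] -6+39=33 <48 → l++
[2,15] -4+39=35 <48 → l++
[3,15] 1+39=40 <48 → l++
[4,15] 5+39=44 <48 → l++
[5,15] 8+39=47 <48 → l++
[6,15] 10+39=49 >48 → r--
[6,14] 10+36=46 <48 → l++
[7,14] 13+36=49 >48 → r--
[7,13] 13+35=48 → found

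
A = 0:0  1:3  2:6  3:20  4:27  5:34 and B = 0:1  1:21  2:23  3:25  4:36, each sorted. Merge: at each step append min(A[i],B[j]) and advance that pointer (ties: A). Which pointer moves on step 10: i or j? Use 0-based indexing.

i

i=0 j=0: A[i]=0<=B[j]=1 take 0, i++
i=1 j=0: A[i]=3>B[j]=1 take 1, j++
i=1 j=1: A[i]=3<=B[j]=21 take 3, i++
i=2 j=1: A[i]=6<=B[j]=21 take 6, i++
i=3 j=1: A[i]=20<=B[j]=21 take 20, i++
i=4 j=1: A[i]=27>B[j]=21 take 21, j++
i=4 j=2: A[i]=27>B[j]=23 take 23, j++
i=4 j=3: A[i]=27>B[j]=25 take 25, j++
i=4 j=4: A[i]=27<=B[j]=36 take 27, i++
i=5 j=4: A[i]=34<=B[j]=36 take 34, i++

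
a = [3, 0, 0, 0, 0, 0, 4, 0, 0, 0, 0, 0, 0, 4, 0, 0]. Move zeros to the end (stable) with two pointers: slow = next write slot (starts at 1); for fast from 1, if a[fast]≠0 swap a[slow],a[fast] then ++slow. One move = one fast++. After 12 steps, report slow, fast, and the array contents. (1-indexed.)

slow=1 fast=1: a[fast]=3≠0 swap→a[1]=3, slow++,fast++
slow=2 fast=2: a[fast]=0, fast++
slow=2 fast=3: a[fast]=0, fast++
slow=2 fast=4: a[fast]=0, fast++
slow=2 fast=5: a[fast]=0, fast++
slow=2 fast=6: a[fast]=0, fast++
slow=2 fast=7: a[fast]=4≠0 swap→a[2]=4, slow++,fast++
slow=3 fast=8: a[fast]=0, fast++
slow=3 fast=9: a[fast]=0, fast++
slow=3 fast=10: a[fast]=0, fast++
slow=3 fast=11: a[fast]=0, fast++
slow=3 fast=12: a[fast]=0, fast++

slow=3, fast=13, a=[3, 4, 0, 0, 0, 0, 0, 0, 0, 0, 0, 0, 0, 4, 0, 0]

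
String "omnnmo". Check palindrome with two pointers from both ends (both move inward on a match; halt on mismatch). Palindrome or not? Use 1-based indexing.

palindrome

[1,6] 'o'=='o' → l++,r--
[2,5] 'm'=='m' → l++,r--
[3,4] 'n'=='n' → l++,r--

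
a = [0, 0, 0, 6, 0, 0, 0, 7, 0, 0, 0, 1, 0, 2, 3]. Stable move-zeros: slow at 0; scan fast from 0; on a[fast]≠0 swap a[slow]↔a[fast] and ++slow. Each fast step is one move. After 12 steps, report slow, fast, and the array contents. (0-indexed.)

slow=0 fast=0: a[fast]=0, fast++
slow=0 fast=1: a[fast]=0, fast++
slow=0 fast=2: a[fast]=0, fast++
slow=0 fast=3: a[fast]=6≠0 swap→a[0]=6, slow++,fast++
slow=1 fast=4: a[fast]=0, fast++
slow=1 fast=5: a[fast]=0, fast++
slow=1 fast=6: a[fast]=0, fast++
slow=1 fast=7: a[fast]=7≠0 swap→a[1]=7, slow++,fast++
slow=2 fast=8: a[fast]=0, fast++
slow=2 fast=9: a[fast]=0, fast++
slow=2 fast=10: a[fast]=0, fast++
slow=2 fast=11: a[fast]=1≠0 swap→a[2]=1, slow++,fast++

slow=3, fast=12, a=[6, 7, 1, 0, 0, 0, 0, 0, 0, 0, 0, 0, 0, 2, 3]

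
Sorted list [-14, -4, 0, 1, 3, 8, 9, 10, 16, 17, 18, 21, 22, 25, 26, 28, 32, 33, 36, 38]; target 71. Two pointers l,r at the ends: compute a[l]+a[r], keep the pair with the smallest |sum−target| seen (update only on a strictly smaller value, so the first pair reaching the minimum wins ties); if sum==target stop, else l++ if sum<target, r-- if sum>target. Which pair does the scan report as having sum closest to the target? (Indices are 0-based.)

l=0 r=19: -14+38=24 d=47 *, l++
l=1 r=19: -4+38=34 d=37 *, l++
l=2 r=19: 0+38=38 d=33 *, l++
l=3 r=19: 1+38=39 d=32 *, l++
l=4 r=19: 3+38=41 d=30 *, l++
l=5 r=19: 8+38=46 d=25 *, l++
l=6 r=19: 9+38=47 d=24 *, l++
l=7 r=19: 10+38=48 d=23 *, l++
l=8 r=19: 16+38=54 d=17 *, l++
l=9 r=19: 17+38=55 d=16 *, l++
l=10 r=19: 18+38=56 d=15 *, l++
l=11 r=19: 21+38=59 d=12 *, l++
l=12 r=19: 22+38=60 d=11 *, l++
l=13 r=19: 25+38=63 d=8 *, l++
l=14 r=19: 26+38=64 d=7 *, l++
l=15 r=19: 28+38=66 d=5 *, l++
l=16 r=19: 32+38=70 d=1 *, l++
l=17 r=19: 33+38=71 d=0 *, stop

pair (33, 38) with sum 71 (|Δ|=0)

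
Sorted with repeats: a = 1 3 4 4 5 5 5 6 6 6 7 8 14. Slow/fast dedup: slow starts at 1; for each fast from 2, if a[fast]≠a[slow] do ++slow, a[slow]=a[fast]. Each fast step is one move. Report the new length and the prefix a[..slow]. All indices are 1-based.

(s=1,f=2) a[fast]=3≠a[slow]=1 write a[2]=3 → slow++,fast++
(s=2,f=3) a[fast]=4≠a[slow]=3 write a[3]=4 → slow++,fast++
(s=3,f=4) a[fast]=4=a[slow] dup → fast++
(s=3,f=5) a[fast]=5≠a[slow]=4 write a[4]=5 → slow++,fast++
(s=4,f=6) a[fast]=5=a[slow] dup → fast++
(s=4,f=7) a[fast]=5=a[slow] dup → fast++
(s=4,f=8) a[fast]=6≠a[slow]=5 write a[5]=6 → slow++,fast++
(s=5,f=9) a[fast]=6=a[slow] dup → fast++
(s=5,f=10) a[fast]=6=a[slow] dup → fast++
(s=5,f=11) a[fast]=7≠a[slow]=6 write a[6]=7 → slow++,fast++
(s=6,f=12) a[fast]=8≠a[slow]=7 write a[7]=8 → slow++,fast++
(s=7,f=13) a[fast]=14≠a[slow]=8 write a[8]=14 → slow++,fast++

length 8; prefix = [1, 3, 4, 5, 6, 7, 8, 14]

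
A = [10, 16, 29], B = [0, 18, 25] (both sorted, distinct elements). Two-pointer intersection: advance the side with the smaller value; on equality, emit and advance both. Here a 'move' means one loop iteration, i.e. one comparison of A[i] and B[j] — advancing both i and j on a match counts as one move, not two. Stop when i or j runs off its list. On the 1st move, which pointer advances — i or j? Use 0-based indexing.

j

i=0 j=0: 10>0, j++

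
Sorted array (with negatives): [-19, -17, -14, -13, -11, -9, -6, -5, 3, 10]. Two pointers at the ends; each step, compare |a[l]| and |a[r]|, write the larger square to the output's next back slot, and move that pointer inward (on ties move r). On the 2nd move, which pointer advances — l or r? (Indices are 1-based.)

l=1 r=10: |-19|>|10| out[10]=361, l++
l=2 r=10: |-17|>|10| out[9]=289, l++

l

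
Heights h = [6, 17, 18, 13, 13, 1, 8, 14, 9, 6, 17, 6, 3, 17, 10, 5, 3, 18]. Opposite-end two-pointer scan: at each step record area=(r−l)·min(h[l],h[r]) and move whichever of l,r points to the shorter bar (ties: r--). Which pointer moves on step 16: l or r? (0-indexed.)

l=0 r=17: min(6,18)*17=102 best=102 *, l++
l=1 r=17: min(17,18)*16=272 best=272 *, l++
l=2 r=17: min(18,18)*15=270 best=272, r--
l=2 r=16: min(18,3)*14=42 best=272, r--
l=2 r=15: min(18,5)*13=65 best=272, r--
l=2 r=14: min(18,10)*12=120 best=272, r--
l=2 r=13: min(18,17)*11=187 best=272, r--
l=2 r=12: min(18,3)*10=30 best=272, r--
l=2 r=11: min(18,6)*9=54 best=272, r--
l=2 r=10: min(18,17)*8=136 best=272, r--
l=2 r=9: min(18,6)*7=42 best=272, r--
l=2 r=8: min(18,9)*6=54 best=272, r--
l=2 r=7: min(18,14)*5=70 best=272, r--
l=2 r=6: min(18,8)*4=32 best=272, r--
l=2 r=5: min(18,1)*3=3 best=272, r--
l=2 r=4: min(18,13)*2=26 best=272, r--

r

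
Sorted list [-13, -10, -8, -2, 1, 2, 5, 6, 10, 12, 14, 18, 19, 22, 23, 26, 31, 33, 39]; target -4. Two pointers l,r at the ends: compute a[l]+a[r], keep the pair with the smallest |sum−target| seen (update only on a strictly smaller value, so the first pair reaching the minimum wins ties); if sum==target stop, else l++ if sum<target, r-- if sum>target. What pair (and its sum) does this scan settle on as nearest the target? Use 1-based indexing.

pair (-10, 6) with sum -4 (|Δ|=0)

l=1 r=19: -13+39=26 d=30 *, r--
l=1 r=18: -13+33=20 d=24 *, r--
l=1 r=17: -13+31=18 d=22 *, r--
l=1 r=16: -13+26=13 d=17 *, r--
l=1 r=15: -13+23=10 d=14 *, r--
l=1 r=14: -13+22=9 d=13 *, r--
l=1 r=13: -13+19=6 d=10 *, r--
l=1 r=12: -13+18=5 d=9 *, r--
l=1 r=11: -13+14=1 d=5 *, r--
l=1 r=10: -13+12=-1 d=3 *, r--
l=1 r=9: -13+10=-3 d=1 *, r--
l=1 r=8: -13+6=-7 d=3, l++
l=2 r=8: -10+6=-4 d=0 *, stop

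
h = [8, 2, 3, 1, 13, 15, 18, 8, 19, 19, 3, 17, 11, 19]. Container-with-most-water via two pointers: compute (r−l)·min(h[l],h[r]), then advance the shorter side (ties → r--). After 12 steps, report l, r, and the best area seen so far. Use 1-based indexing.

[1,14] min(8,19)*13=104 best=104 * → l++
[2,14] min(2,19)*12=24 best=104 → l++
[3,14] min(3,19)*11=33 best=104 → l++
[4,14] min(1,19)*10=10 best=104 → l++
[5,14] min(13,19)*9=117 best=117 * → l++
[6,14] min(15,19)*8=120 best=120 * → l++
[7,14] min(18,19)*7=126 best=126 * → l++
[8,14] min(8,19)*6=48 best=126 → l++
[9,14] min(19,19)*5=95 best=126 → r--
[9,13] min(19,11)*4=44 best=126 → r--
[9,12] min(19,17)*3=51 best=126 → r--
[9,11] min(19,3)*2=6 best=126 → r--

l=9, r=10, best area=126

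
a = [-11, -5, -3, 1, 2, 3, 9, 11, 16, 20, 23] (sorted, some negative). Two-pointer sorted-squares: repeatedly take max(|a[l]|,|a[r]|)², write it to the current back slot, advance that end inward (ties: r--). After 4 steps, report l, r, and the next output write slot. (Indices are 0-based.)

l=0, r=6, next write slot=6

l=0 r=10: |-11|<=|23| out[10]=529, r--
l=0 r=9: |-11|<=|20| out[9]=400, r--
l=0 r=8: |-11|<=|16| out[8]=256, r--
l=0 r=7: |-11|<=|11| out[7]=121, r--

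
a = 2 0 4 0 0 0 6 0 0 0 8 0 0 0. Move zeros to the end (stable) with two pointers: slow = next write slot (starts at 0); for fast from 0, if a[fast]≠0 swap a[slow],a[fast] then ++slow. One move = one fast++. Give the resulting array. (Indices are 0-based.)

[2, 4, 6, 8, 0, 0, 0, 0, 0, 0, 0, 0, 0, 0]

slow=0 fast=0: a[fast]=2≠0 swap→a[0]=2, slow++,fast++
slow=1 fast=1: a[fast]=0, fast++
slow=1 fast=2: a[fast]=4≠0 swap→a[1]=4, slow++,fast++
slow=2 fast=3: a[fast]=0, fast++
slow=2 fast=4: a[fast]=0, fast++
slow=2 fast=5: a[fast]=0, fast++
slow=2 fast=6: a[fast]=6≠0 swap→a[2]=6, slow++,fast++
slow=3 fast=7: a[fast]=0, fast++
slow=3 fast=8: a[fast]=0, fast++
slow=3 fast=9: a[fast]=0, fast++
slow=3 fast=10: a[fast]=8≠0 swap→a[3]=8, slow++,fast++
slow=4 fast=11: a[fast]=0, fast++
slow=4 fast=12: a[fast]=0, fast++
slow=4 fast=13: a[fast]=0, fast++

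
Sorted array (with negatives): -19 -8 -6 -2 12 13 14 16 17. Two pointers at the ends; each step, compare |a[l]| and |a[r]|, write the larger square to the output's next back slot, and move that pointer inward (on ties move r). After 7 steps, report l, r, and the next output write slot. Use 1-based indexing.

l=3, r=4, next write slot=2

l=1 r=9: |-19|>|17| out[9]=361, l++
l=2 r=9: |-8|<=|17| out[8]=289, r--
l=2 r=8: |-8|<=|16| out[7]=256, r--
l=2 r=7: |-8|<=|14| out[6]=196, r--
l=2 r=6: |-8|<=|13| out[5]=169, r--
l=2 r=5: |-8|<=|12| out[4]=144, r--
l=2 r=4: |-8|>|-2| out[3]=64, l++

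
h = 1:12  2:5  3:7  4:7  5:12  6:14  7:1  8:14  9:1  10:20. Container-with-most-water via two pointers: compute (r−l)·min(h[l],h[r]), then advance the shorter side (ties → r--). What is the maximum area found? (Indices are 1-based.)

max area = 108

[1,10] min(12,20)*9=108 best=108 * → l++
[2,10] min(5,20)*8=40 best=108 → l++
[3,10] min(7,20)*7=49 best=108 → l++
[4,10] min(7,20)*6=42 best=108 → l++
[5,10] min(12,20)*5=60 best=108 → l++
[6,10] min(14,20)*4=56 best=108 → l++
[7,10] min(1,20)*3=3 best=108 → l++
[8,10] min(14,20)*2=28 best=108 → l++
[9,10] min(1,20)*1=1 best=108 → l++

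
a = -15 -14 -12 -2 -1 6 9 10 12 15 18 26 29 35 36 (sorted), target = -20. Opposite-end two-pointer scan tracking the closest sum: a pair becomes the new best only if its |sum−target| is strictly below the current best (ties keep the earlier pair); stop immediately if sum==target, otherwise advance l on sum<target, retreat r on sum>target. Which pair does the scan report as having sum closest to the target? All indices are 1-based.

l=1 r=15: -15+36=21 d=41 *, r--
l=1 r=14: -15+35=20 d=40 *, r--
l=1 r=13: -15+29=14 d=34 *, r--
l=1 r=12: -15+26=11 d=31 *, r--
l=1 r=11: -15+18=3 d=23 *, r--
l=1 r=10: -15+15=0 d=20 *, r--
l=1 r=9: -15+12=-3 d=17 *, r--
l=1 r=8: -15+10=-5 d=15 *, r--
l=1 r=7: -15+9=-6 d=14 *, r--
l=1 r=6: -15+6=-9 d=11 *, r--
l=1 r=5: -15+-1=-16 d=4 *, r--
l=1 r=4: -15+-2=-17 d=3 *, r--
l=1 r=3: -15+-12=-27 d=7, l++
l=2 r=3: -14+-12=-26 d=6, l++

pair (-15, -2) with sum -17 (|Δ|=3)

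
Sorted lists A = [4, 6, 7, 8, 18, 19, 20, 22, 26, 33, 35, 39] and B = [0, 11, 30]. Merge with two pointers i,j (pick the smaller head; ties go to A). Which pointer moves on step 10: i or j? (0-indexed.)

i

[i=0,j=0] A[i]=4>B[j]=0 take 0 → j++
[i=0,j=1] A[i]=4<=B[j]=11 take 4 → i++
[i=1,j=1] A[i]=6<=B[j]=11 take 6 → i++
[i=2,j=1] A[i]=7<=B[j]=11 take 7 → i++
[i=3,j=1] A[i]=8<=B[j]=11 take 8 → i++
[i=4,j=1] A[i]=18>B[j]=11 take 11 → j++
[i=4,j=2] A[i]=18<=B[j]=30 take 18 → i++
[i=5,j=2] A[i]=19<=B[j]=30 take 19 → i++
[i=6,j=2] A[i]=20<=B[j]=30 take 20 → i++
[i=7,j=2] A[i]=22<=B[j]=30 take 22 → i++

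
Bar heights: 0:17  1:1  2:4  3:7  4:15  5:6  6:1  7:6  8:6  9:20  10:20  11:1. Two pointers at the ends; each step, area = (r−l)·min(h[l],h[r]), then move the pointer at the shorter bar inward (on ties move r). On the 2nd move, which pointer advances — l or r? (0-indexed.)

l

l=0 r=11: min(17,1)*11=11 best=11 *, r--
l=0 r=10: min(17,20)*10=170 best=170 *, l++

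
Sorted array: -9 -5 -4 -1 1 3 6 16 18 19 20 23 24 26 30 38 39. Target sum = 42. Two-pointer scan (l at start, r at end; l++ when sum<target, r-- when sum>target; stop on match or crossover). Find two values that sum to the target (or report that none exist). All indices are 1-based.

(3, 39)

[1,17] -9+39=30 <42 → l++
[2,17] -5+39=34 <42 → l++
[3,17] -4+39=35 <42 → l++
[4,17] -1+39=38 <42 → l++
[5,17] 1+39=40 <42 → l++
[6,17] 3+39=42 → found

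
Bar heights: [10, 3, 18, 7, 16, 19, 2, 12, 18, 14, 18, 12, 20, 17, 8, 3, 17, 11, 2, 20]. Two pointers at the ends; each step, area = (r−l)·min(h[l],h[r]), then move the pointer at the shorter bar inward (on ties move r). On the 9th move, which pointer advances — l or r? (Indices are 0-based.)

l

l=0 r=19: min(10,20)*19=190 best=190 *, l++
l=1 r=19: min(3,20)*18=54 best=190, l++
l=2 r=19: min(18,20)*17=306 best=306 *, l++
l=3 r=19: min(7,20)*16=112 best=306, l++
l=4 r=19: min(16,20)*15=240 best=306, l++
l=5 r=19: min(19,20)*14=266 best=306, l++
l=6 r=19: min(2,20)*13=26 best=306, l++
l=7 r=19: min(12,20)*12=144 best=306, l++
l=8 r=19: min(18,20)*11=198 best=306, l++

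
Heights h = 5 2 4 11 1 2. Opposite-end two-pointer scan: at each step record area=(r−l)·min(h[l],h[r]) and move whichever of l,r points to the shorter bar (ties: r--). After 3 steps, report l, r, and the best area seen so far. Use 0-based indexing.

[0,5] min(5,2)*5=10 best=10 * → r--
[0,4] min(5,1)*4=4 best=10 → r--
[0,3] min(5,11)*3=15 best=15 * → l++

l=1, r=3, best area=15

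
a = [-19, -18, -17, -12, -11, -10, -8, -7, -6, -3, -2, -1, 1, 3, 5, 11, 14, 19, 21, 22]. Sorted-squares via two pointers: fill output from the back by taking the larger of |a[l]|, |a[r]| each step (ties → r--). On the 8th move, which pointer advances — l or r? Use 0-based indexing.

l

l=0 r=19: |-19|<=|22| out[19]=484, r--
l=0 r=18: |-19|<=|21| out[18]=441, r--
l=0 r=17: |-19|<=|19| out[17]=361, r--
l=0 r=16: |-19|>|14| out[16]=361, l++
l=1 r=16: |-18|>|14| out[15]=324, l++
l=2 r=16: |-17|>|14| out[14]=289, l++
l=3 r=16: |-12|<=|14| out[13]=196, r--
l=3 r=15: |-12|>|11| out[12]=144, l++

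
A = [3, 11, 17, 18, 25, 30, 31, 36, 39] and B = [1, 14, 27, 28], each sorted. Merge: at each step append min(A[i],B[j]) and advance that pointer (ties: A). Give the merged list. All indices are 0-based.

[i=0,j=0] A[i]=3>B[j]=1 take 1 → j++
[i=0,j=1] A[i]=3<=B[j]=14 take 3 → i++
[i=1,j=1] A[i]=11<=B[j]=14 take 11 → i++
[i=2,j=1] A[i]=17>B[j]=14 take 14 → j++
[i=2,j=2] A[i]=17<=B[j]=27 take 17 → i++
[i=3,j=2] A[i]=18<=B[j]=27 take 18 → i++
[i=4,j=2] A[i]=25<=B[j]=27 take 25 → i++
[i=5,j=2] A[i]=30>B[j]=27 take 27 → j++
[i=5,j=3] A[i]=30>B[j]=28 take 28 → j++
[i=5,j=4] B done, take A[i]=30 → i++
[i=6,j=4] B done, take A[i]=31 → i++
[i=7,j=4] B done, take A[i]=36 → i++
[i=8,j=4] B done, take A[i]=39 → i++

[1, 3, 11, 14, 17, 18, 25, 27, 28, 30, 31, 36, 39]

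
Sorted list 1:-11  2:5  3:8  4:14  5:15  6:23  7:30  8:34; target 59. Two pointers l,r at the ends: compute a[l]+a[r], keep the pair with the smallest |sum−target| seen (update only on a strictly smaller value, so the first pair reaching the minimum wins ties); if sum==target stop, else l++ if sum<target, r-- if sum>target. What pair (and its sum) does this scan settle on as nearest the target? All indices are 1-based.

pair (23, 34) with sum 57 (|Δ|=2)

l=1 r=8: -11+34=23 d=36 *, l++
l=2 r=8: 5+34=39 d=20 *, l++
l=3 r=8: 8+34=42 d=17 *, l++
l=4 r=8: 14+34=48 d=11 *, l++
l=5 r=8: 15+34=49 d=10 *, l++
l=6 r=8: 23+34=57 d=2 *, l++
l=7 r=8: 30+34=64 d=5, r--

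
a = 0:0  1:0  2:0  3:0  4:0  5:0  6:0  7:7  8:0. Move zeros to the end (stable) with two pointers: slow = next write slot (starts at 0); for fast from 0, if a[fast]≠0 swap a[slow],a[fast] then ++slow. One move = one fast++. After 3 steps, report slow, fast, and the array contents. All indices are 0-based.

slow=0 fast=0: a[fast]=0, fast++
slow=0 fast=1: a[fast]=0, fast++
slow=0 fast=2: a[fast]=0, fast++

slow=0, fast=3, a=[0, 0, 0, 0, 0, 0, 0, 7, 0]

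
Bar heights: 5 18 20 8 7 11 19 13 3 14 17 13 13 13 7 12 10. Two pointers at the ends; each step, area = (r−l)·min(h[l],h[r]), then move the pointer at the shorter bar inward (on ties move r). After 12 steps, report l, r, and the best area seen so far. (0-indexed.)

l=0 r=16: min(5,10)*16=80 best=80 *, l++
l=1 r=16: min(18,10)*15=150 best=150 *, r--
l=1 r=15: min(18,12)*14=168 best=168 *, r--
l=1 r=14: min(18,7)*13=91 best=168, r--
l=1 r=13: min(18,13)*12=156 best=168, r--
l=1 r=12: min(18,13)*11=143 best=168, r--
l=1 r=11: min(18,13)*10=130 best=168, r--
l=1 r=10: min(18,17)*9=153 best=168, r--
l=1 r=9: min(18,14)*8=112 best=168, r--
l=1 r=8: min(18,3)*7=21 best=168, r--
l=1 r=7: min(18,13)*6=78 best=168, r--
l=1 r=6: min(18,19)*5=90 best=168, l++

l=2, r=6, best area=168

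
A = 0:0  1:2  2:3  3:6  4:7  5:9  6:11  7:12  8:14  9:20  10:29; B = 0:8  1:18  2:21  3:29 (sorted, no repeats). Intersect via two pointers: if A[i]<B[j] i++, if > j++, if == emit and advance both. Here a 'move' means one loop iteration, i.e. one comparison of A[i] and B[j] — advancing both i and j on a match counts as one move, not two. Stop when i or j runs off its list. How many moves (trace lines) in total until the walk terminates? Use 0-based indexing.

14 moves

i=0 j=0: 0<8, i++
i=1 j=0: 2<8, i++
i=2 j=0: 3<8, i++
i=3 j=0: 6<8, i++
i=4 j=0: 7<8, i++
i=5 j=0: 9>8, j++
i=5 j=1: 9<18, i++
i=6 j=1: 11<18, i++
i=7 j=1: 12<18, i++
i=8 j=1: 14<18, i++
i=9 j=1: 20>18, j++
i=9 j=2: 20<21, i++
i=10 j=2: 29>21, j++
i=10 j=3: 29==29 emit, i++,j++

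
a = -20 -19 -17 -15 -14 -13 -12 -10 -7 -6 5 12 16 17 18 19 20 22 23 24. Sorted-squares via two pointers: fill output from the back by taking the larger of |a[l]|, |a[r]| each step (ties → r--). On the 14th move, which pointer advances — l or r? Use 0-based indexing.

[0,19] |-20|<=|24| out[19]=576 → r--
[0,18] |-20|<=|23| out[18]=529 → r--
[0,17] |-20|<=|22| out[17]=484 → r--
[0,16] |-20|<=|20| out[16]=400 → r--
[0,15] |-20|>|19| out[15]=400 → l++
[1,15] |-19|<=|19| out[14]=361 → r--
[1,14] |-19|>|18| out[13]=361 → l++
[2,14] |-17|<=|18| out[12]=324 → r--
[2,13] |-17|<=|17| out[11]=289 → r--
[2,12] |-17|>|16| out[10]=289 → l++
[3,12] |-15|<=|16| out[9]=256 → r--
[3,11] |-15|>|12| out[8]=225 → l++
[4,11] |-14|>|12| out[7]=196 → l++
[5,11] |-13|>|12| out[6]=169 → l++

l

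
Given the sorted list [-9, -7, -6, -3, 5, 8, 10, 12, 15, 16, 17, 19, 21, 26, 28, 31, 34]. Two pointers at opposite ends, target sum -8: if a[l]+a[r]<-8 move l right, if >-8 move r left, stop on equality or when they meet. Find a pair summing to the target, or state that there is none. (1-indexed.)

l=1 r=17: -9+34=25 >-8, r--
l=1 r=16: -9+31=22 >-8, r--
l=1 r=15: -9+28=19 >-8, r--
l=1 r=14: -9+26=17 >-8, r--
l=1 r=13: -9+21=12 >-8, r--
l=1 r=12: -9+19=10 >-8, r--
l=1 r=11: -9+17=8 >-8, r--
l=1 r=10: -9+16=7 >-8, r--
l=1 r=9: -9+15=6 >-8, r--
l=1 r=8: -9+12=3 >-8, r--
l=1 r=7: -9+10=1 >-8, r--
l=1 r=6: -9+8=-1 >-8, r--
l=1 r=5: -9+5=-4 >-8, r--
l=1 r=4: -9+-3=-12 <-8, l++
l=2 r=4: -7+-3=-10 <-8, l++
l=3 r=4: -6+-3=-9 <-8, l++

no pair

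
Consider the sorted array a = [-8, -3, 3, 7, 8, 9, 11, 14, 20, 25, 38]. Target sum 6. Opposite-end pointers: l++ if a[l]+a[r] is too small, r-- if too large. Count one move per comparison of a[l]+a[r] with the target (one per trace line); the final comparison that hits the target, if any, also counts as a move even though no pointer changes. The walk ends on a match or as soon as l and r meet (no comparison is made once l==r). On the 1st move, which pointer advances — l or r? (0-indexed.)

[0,10] -8+38=30 >6 → r--

r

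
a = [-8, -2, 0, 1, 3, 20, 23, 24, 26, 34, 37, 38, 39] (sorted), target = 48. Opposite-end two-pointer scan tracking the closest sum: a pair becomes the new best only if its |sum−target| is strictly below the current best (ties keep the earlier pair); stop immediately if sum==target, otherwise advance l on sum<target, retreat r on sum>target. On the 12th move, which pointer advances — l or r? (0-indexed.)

l=0 r=12: -8+39=31 d=17 *, l++
l=1 r=12: -2+39=37 d=11 *, l++
l=2 r=12: 0+39=39 d=9 *, l++
l=3 r=12: 1+39=40 d=8 *, l++
l=4 r=12: 3+39=42 d=6 *, l++
l=5 r=12: 20+39=59 d=11, r--
l=5 r=11: 20+38=58 d=10, r--
l=5 r=10: 20+37=57 d=9, r--
l=5 r=9: 20+34=54 d=6, r--
l=5 r=8: 20+26=46 d=2 *, l++
l=6 r=8: 23+26=49 d=1 *, r--
l=6 r=7: 23+24=47 d=1, l++

l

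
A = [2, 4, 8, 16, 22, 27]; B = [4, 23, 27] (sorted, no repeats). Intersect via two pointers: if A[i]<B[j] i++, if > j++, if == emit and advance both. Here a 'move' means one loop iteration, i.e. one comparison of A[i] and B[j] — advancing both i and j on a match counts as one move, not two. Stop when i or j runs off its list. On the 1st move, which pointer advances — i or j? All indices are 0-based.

i

i=0 j=0: 2<4, i++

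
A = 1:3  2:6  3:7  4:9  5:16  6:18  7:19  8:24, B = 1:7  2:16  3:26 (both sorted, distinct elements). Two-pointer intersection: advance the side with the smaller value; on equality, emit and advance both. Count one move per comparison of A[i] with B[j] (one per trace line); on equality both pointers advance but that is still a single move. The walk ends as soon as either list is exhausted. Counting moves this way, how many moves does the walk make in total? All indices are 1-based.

[i=1,j=1] 3<7 → i++
[i=2,j=1] 6<7 → i++
[i=3,j=1] 7==7 emit → i++,j++
[i=4,j=2] 9<16 → i++
[i=5,j=2] 16==16 emit → i++,j++
[i=6,j=3] 18<26 → i++
[i=7,j=3] 19<26 → i++
[i=8,j=3] 24<26 → i++

8 moves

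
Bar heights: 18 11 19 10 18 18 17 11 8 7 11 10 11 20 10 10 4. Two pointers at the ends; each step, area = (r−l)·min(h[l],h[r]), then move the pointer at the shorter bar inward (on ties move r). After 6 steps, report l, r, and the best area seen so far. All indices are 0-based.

l=3, r=13, best area=234

l=0 r=16: min(18,4)*16=64 best=64 *, r--
l=0 r=15: min(18,10)*15=150 best=150 *, r--
l=0 r=14: min(18,10)*14=140 best=150, r--
l=0 r=13: min(18,20)*13=234 best=234 *, l++
l=1 r=13: min(11,20)*12=132 best=234, l++
l=2 r=13: min(19,20)*11=209 best=234, l++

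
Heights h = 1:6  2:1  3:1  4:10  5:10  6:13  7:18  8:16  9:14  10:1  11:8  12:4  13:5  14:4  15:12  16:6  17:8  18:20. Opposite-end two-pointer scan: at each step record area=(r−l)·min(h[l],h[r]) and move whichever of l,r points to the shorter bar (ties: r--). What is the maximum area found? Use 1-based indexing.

l=1 r=18: min(6,20)*17=102 best=102 *, l++
l=2 r=18: min(1,20)*16=16 best=102, l++
l=3 r=18: min(1,20)*15=15 best=102, l++
l=4 r=18: min(10,20)*14=140 best=140 *, l++
l=5 r=18: min(10,20)*13=130 best=140, l++
l=6 r=18: min(13,20)*12=156 best=156 *, l++
l=7 r=18: min(18,20)*11=198 best=198 *, l++
l=8 r=18: min(16,20)*10=160 best=198, l++
l=9 r=18: min(14,20)*9=126 best=198, l++
l=10 r=18: min(1,20)*8=8 best=198, l++
l=11 r=18: min(8,20)*7=56 best=198, l++
l=12 r=18: min(4,20)*6=24 best=198, l++
l=13 r=18: min(5,20)*5=25 best=198, l++
l=14 r=18: min(4,20)*4=16 best=198, l++
l=15 r=18: min(12,20)*3=36 best=198, l++
l=16 r=18: min(6,20)*2=12 best=198, l++
l=17 r=18: min(8,20)*1=8 best=198, l++

max area = 198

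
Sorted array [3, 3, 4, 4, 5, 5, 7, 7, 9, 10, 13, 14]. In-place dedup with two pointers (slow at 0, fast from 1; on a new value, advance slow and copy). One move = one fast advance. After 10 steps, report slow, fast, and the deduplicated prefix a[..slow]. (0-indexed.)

slow=0 fast=1: a[fast]=3=a[slow] dup, fast++
slow=0 fast=2: a[fast]=4≠a[slow]=3 write a[1]=4, slow++,fast++
slow=1 fast=3: a[fast]=4=a[slow] dup, fast++
slow=1 fast=4: a[fast]=5≠a[slow]=4 write a[2]=5, slow++,fast++
slow=2 fast=5: a[fast]=5=a[slow] dup, fast++
slow=2 fast=6: a[fast]=7≠a[slow]=5 write a[3]=7, slow++,fast++
slow=3 fast=7: a[fast]=7=a[slow] dup, fast++
slow=3 fast=8: a[fast]=9≠a[slow]=7 write a[4]=9, slow++,fast++
slow=4 fast=9: a[fast]=10≠a[slow]=9 write a[5]=10, slow++,fast++
slow=5 fast=10: a[fast]=13≠a[slow]=10 write a[6]=13, slow++,fast++

slow=6, fast=11, prefix=[3, 4, 5, 7, 9, 10, 13]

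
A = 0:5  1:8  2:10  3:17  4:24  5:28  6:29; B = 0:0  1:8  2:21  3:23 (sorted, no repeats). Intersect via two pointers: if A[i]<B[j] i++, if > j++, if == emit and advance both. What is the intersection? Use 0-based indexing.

[i=0,j=0] 5>0 → j++
[i=0,j=1] 5<8 → i++
[i=1,j=1] 8==8 emit → i++,j++
[i=2,j=2] 10<21 → i++
[i=3,j=2] 17<21 → i++
[i=4,j=2] 24>21 → j++
[i=4,j=3] 24>23 → j++

intersection = [8]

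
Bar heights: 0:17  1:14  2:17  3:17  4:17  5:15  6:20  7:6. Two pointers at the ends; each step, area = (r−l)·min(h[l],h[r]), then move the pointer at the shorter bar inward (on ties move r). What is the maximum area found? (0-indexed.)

max area = 102

[0,7] min(17,6)*7=42 best=42 * → r--
[0,6] min(17,20)*6=102 best=102 * → l++
[1,6] min(14,20)*5=70 best=102 → l++
[2,6] min(17,20)*4=68 best=102 → l++
[3,6] min(17,20)*3=51 best=102 → l++
[4,6] min(17,20)*2=34 best=102 → l++
[5,6] min(15,20)*1=15 best=102 → l++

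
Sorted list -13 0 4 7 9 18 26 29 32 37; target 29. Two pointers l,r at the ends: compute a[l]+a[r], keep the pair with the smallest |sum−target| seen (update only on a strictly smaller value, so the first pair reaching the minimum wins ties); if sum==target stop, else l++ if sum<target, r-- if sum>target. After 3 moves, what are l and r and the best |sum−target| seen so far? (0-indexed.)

l=1, r=7, best |Δ|=3

[0,9] -13+37=24 d=5 * → l++
[1,9] 0+37=37 d=8 → r--
[1,8] 0+32=32 d=3 * → r--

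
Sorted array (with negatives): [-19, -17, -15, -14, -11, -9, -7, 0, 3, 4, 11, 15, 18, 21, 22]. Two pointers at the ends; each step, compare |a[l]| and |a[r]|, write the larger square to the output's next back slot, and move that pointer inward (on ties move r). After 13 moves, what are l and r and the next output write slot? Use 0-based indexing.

l=7, r=8, next write slot=1

[0,14] |-19|<=|22| out[14]=484 → r--
[0,13] |-19|<=|21| out[13]=441 → r--
[0,12] |-19|>|18| out[12]=361 → l++
[1,12] |-17|<=|18| out[11]=324 → r--
[1,11] |-17|>|15| out[10]=289 → l++
[2,11] |-15|<=|15| out[9]=225 → r--
[2,10] |-15|>|11| out[8]=225 → l++
[3,10] |-14|>|11| out[7]=196 → l++
[4,10] |-11|<=|11| out[6]=121 → r--
[4,9] |-11|>|4| out[5]=121 → l++
[5,9] |-9|>|4| out[4]=81 → l++
[6,9] |-7|>|4| out[3]=49 → l++
[7,9] |0|<=|4| out[2]=16 → r--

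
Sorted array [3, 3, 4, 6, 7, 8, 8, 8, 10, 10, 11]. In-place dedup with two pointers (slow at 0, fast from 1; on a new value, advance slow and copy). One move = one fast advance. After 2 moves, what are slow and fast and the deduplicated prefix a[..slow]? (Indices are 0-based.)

slow=1, fast=3, prefix=[3, 4]

slow=0 fast=1: a[fast]=3=a[slow] dup, fast++
slow=0 fast=2: a[fast]=4≠a[slow]=3 write a[1]=4, slow++,fast++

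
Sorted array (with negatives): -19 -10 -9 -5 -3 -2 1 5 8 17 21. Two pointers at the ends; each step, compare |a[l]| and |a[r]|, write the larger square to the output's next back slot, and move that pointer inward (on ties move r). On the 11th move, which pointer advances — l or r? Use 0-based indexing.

r

[0,10] |-19|<=|21| out[10]=441 → r--
[0,9] |-19|>|17| out[9]=361 → l++
[1,9] |-10|<=|17| out[8]=289 → r--
[1,8] |-10|>|8| out[7]=100 → l++
[2,8] |-9|>|8| out[6]=81 → l++
[3,8] |-5|<=|8| out[5]=64 → r--
[3,7] |-5|<=|5| out[4]=25 → r--
[3,6] |-5|>|1| out[3]=25 → l++
[4,6] |-3|>|1| out[2]=9 → l++
[5,6] |-2|>|1| out[1]=4 → l++
[6,6] |1|<=|1| out[0]=1 → r--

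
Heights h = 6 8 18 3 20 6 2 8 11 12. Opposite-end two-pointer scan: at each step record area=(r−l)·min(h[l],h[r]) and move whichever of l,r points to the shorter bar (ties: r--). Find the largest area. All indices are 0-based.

max area = 84

[0,9] min(6,12)*9=54 best=54 * → l++
[1,9] min(8,12)*8=64 best=64 * → l++
[2,9] min(18,12)*7=84 best=84 * → r--
[2,8] min(18,11)*6=66 best=84 → r--
[2,7] min(18,8)*5=40 best=84 → r--
[2,6] min(18,2)*4=8 best=84 → r--
[2,5] min(18,6)*3=18 best=84 → r--
[2,4] min(18,20)*2=36 best=84 → l++
[3,4] min(3,20)*1=3 best=84 → l++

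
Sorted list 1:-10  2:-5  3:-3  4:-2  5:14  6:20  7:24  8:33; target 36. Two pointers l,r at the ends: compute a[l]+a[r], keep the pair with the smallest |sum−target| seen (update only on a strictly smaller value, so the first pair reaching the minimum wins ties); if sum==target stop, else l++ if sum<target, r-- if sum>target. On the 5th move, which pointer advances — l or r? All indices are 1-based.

[1,8] -10+33=23 d=13 * → l++
[2,8] -5+33=28 d=8 * → l++
[3,8] -3+33=30 d=6 * → l++
[4,8] -2+33=31 d=5 * → l++
[5,8] 14+33=47 d=11 → r--

r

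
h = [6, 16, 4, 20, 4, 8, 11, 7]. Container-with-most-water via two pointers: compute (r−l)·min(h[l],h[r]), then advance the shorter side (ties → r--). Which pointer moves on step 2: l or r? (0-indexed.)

l=0 r=7: min(6,7)*7=42 best=42 *, l++
l=1 r=7: min(16,7)*6=42 best=42, r--

r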